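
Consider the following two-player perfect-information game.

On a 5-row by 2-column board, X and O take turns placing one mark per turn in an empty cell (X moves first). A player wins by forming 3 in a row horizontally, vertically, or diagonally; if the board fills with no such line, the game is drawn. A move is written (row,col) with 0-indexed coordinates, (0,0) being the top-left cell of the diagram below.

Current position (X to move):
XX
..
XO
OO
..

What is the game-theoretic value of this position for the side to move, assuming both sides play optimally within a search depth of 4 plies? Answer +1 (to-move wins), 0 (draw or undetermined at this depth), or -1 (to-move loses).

value(XX/../XO/OO/.., X) = +1

ply 1, X at XX/../XO/OO/.. | (1,0)=+1→XX/X./XO/OO/..*; (1,1)=-1→XX/.X/XO/OO/..; (4,0)=-1→XX/../XO/OO/X.; (4,1)=-1→XX/../XO/OO/.X
ply 2: XX/X./XO/OO/.. is terminal -1 (O); from XX/../XO/OO/.. depth 4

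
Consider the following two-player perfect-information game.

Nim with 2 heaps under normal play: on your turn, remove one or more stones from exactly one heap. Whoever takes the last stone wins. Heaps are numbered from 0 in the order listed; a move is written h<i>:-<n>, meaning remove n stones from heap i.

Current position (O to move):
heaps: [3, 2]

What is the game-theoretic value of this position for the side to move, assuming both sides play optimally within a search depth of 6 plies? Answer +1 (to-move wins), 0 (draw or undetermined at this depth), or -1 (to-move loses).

p1 O@[(3,2)]: h0:-1[(2,2)]+1* h0:-2[(1,2)]-1 h0:-3[(0,2)]-1 h1:-1[(3,1)]-1 h1:-2[(3,0)]-1
p2 X@[(2,2)]: h0:-1[(1,2)]-1* h0:-2[(0,2)]-1 h1:-1[(2,1)]-1 h1:-2[(2,0)]-1
p3 O@[(1,2)]: h0:-1[(0,2)]-1 h1:-1[(1,1)]+1* h1:-2[(1,0)]-1
p4 X@[(1,1)]: h0:-1[(0,1)]-1* h1:-1[(1,0)]-1
p5 O@[(0,1)]: h1:-1[(0,0)]+1*
p6 X@[(0,0)] terminal -1; root [(3,2)] d6

value((3,2), O) = +1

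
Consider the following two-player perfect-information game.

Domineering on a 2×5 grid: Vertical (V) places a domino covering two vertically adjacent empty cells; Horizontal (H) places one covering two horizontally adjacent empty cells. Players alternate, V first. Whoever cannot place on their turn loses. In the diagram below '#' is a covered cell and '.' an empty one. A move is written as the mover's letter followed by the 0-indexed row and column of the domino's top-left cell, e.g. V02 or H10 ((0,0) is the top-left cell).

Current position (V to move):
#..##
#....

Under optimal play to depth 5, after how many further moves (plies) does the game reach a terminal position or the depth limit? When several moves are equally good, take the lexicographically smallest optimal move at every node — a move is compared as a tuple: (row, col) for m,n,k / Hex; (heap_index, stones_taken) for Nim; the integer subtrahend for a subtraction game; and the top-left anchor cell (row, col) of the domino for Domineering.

PV length from [#..##/#....]: 3 plies

[#..##/#....] V move#1: V01:-1/##.##/##..., V02:+1/#.###/#.#..*
[#.###/#.#..] H move#2: H13:-1/#.###/#.###*
[#.###/#.###] V move#3: V01:+1/#####/#####*
[#####/#####] end (terminal -1, H#4); searched #..##/#.... to 5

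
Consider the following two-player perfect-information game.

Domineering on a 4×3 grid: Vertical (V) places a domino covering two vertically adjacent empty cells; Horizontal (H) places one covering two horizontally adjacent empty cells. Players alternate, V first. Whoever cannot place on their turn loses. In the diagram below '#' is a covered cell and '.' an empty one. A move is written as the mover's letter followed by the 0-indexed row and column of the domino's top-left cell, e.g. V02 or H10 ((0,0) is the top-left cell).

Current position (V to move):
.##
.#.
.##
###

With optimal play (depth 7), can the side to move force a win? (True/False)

V winning at [.##/.#./.##/###]: True

p1 V@[.##/.#./.##/###]: V00[###/##./.##/###]+1* V10[.##/##./###/###]+1
p2 H@[###/##./.##/###] terminal -1; root [.##/.#./.##/###] d7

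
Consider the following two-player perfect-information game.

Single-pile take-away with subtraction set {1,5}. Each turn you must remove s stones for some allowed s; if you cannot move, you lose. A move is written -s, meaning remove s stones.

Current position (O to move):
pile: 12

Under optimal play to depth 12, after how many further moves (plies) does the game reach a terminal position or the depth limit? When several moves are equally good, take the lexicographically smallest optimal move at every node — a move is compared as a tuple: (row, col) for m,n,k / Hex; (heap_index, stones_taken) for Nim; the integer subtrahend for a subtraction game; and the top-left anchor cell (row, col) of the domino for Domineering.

PV length from [12]: 12 plies

p1 O@[12]: -1[11]-1* -5[7]-1
p2 X@[11]: -1[10]+1* -5[6]+1
p3 O@[10]: -1[9]-1* -5[5]-1
p4 X@[9]: -1[8]+1* -5[4]+1
p5 O@[8]: -1[7]-1* -5[3]-1
p6 X@[7]: -1[6]+1* -5[2]+1
p7 O@[6]: -1[5]-1* -5[1]-1
p8 X@[5]: -1[4]+1* -5[0]+1
p9 O@[4]: -1[3]-1*
p10 X@[3]: -1[2]+1*
p11 O@[2]: -1[1]-1*
p12 X@[1]: -1[0]+1*
p13 O@[0] terminal -1; root [12] d12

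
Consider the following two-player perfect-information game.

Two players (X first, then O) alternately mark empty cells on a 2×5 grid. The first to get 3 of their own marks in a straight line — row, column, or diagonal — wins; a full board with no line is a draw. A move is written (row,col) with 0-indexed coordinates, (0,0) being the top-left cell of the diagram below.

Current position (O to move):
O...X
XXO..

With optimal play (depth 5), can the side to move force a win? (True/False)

O winning at [O...X/XXO..]: False

p1 O@[O...X/XXO..]: (0,1)[OO..X/XXO..]+0* (0,2)[O.O.X/XXO..]+0 (0,3)[O..OX/XXO..]+0 (1,3)[O...X/XXOO.]+0 (1,4)[O...X/XXO.O]+0
p2 X@[OO..X/XXO..]: (0,2)[OOX.X/XXO..]+0* (0,3)[OO.XX/XXO..]-1 (1,3)[OO..X/XXOX.]-1 (1,4)[OO..X/XXO.X]-1
p3 O@[OOX.X/XXO..]: (0,3)[OOXOX/XXO..]+0* (1,3)[OOX.X/XXOO.]-1 (1,4)[OOX.X/XXO.O]-1
p4 X@[OOXOX/XXO..]: (1,3)[OOXOX/XXOX.]+0* (1,4)[OOXOX/XXO.X]+0
p5 O@[OOXOX/XXOX.]: (1,4)[OOXOX/XXOXO]+0*
p6 X@[OOXOX/XXOXO] terminal +0; root [O...X/XXO..] d5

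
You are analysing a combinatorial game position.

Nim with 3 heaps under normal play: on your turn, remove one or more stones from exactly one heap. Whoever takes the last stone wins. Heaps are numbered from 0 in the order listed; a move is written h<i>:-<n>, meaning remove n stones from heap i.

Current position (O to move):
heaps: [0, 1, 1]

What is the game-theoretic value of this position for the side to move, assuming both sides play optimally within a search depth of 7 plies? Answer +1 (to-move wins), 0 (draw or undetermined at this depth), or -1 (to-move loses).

p1 O@[(0,1,1)]: h1:-1[(0,0,1)]-1* h2:-1[(0,1,0)]-1
p2 X@[(0,0,1)]: h2:-1[(0,0,0)]+1*
p3 O@[(0,0,0)] terminal -1; root [(0,1,1)] d7

value((0,1,1), O) = -1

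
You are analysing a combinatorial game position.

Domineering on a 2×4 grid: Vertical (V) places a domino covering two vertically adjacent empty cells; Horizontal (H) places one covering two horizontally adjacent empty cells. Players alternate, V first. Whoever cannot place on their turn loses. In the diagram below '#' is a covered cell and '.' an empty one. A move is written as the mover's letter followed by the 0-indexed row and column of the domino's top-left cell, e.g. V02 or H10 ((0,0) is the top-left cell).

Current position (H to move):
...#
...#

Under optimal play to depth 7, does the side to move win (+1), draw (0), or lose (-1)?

[...#/...#] H move#1: H00:+1/##.#/...#*, H01:+1/.###/...#, H10:+1/...#/##.#, H11:+1/...#/.###
[##.#/...#] V move#2: V02:-1/####/..##*
[####/..##] H move#3: H10:+1/####/####*
[####/####] end (terminal -1, V#4); searched ...#/...# to 7

value(...#/...#, H) = +1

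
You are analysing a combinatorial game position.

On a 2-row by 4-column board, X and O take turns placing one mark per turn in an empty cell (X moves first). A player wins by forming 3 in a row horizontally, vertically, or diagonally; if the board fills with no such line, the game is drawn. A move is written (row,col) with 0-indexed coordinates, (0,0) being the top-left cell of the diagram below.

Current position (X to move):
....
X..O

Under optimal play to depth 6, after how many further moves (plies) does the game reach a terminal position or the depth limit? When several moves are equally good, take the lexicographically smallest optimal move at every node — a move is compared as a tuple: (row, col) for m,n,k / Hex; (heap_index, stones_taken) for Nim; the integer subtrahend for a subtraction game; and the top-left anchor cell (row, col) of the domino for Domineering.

PV length from [..../X..O]: 6 plies

ply 1, X at ..../X..O | (0,0)=+0→X.../X..O*; (0,1)=+0→.X../X..O; (0,2)=+0→..X./X..O; (0,3)=+0→...X/X..O; (1,1)=+0→..../XX.O; (1,2)=+0→..../X.XO
ply 2, O at X.../X..O | (0,1)=+0→XO../X..O*; (0,2)=+0→X.O./X..O; (0,3)=+0→X..O/X..O; (1,1)=+0→X.../XO.O; (1,2)=+0→X.../X.OO
ply 3, X at XO../X..O | (0,2)=+0→XOX./X..O*; (0,3)=+0→XO.X/X..O; (1,1)=+0→XO../XX.O; (1,2)=+0→XO../X.XO
ply 4, O at XOX./X..O | (0,3)=+0→XOXO/X..O*; (1,1)=+0→XOX./XO.O; (1,2)=+0→XOX./X.OO
ply 5, X at XOXO/X..O | (1,1)=+0→XOXO/XX.O*; (1,2)=+0→XOXO/X.XO
ply 6, O at XOXO/XX.O | (1,2)=+0→XOXO/XXOO*
ply 7: XOXO/XXOO is terminal +0 (X); from ..../X..O depth 6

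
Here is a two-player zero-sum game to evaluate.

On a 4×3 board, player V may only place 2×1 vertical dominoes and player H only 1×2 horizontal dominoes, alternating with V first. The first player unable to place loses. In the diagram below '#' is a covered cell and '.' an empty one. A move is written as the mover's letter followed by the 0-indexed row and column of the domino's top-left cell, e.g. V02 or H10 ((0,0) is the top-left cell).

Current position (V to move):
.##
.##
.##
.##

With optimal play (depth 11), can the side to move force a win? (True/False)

V winning at [.##/.##/.##/.##]: True

[.##/.##/.##/.##] V move#1: V00:+1/###/###/.##/.##*, V10:+1/.##/###/###/.##, V20:+1/.##/.##/###/###
[###/###/.##/.##] end (terminal -1, H#2); searched .##/.##/.##/.## to 11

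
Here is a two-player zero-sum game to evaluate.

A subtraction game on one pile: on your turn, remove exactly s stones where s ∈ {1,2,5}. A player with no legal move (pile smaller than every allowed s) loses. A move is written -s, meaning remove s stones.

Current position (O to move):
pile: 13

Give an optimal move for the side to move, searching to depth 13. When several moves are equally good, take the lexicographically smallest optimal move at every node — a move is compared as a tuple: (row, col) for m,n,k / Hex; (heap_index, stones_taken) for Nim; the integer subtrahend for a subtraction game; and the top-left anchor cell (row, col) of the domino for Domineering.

p1 O@[13]: -1[12]+1* -2[11]-1 -5[8]-1
p2 X@[12]: -1[11]-1* -2[10]-1 -5[7]-1
p3 O@[11]: -1[10]-1 -2[9]+1* -5[6]+1
p4 X@[9]: -1[8]-1* -2[7]-1 -5[4]-1
p5 O@[8]: -1[7]-1 -2[6]+1* -5[3]+1
p6 X@[6]: -1[5]-1* -2[4]-1 -5[1]-1
p7 O@[5]: -1[4]-1 -2[3]+1* -5[0]+1
p8 X@[3]: -1[2]-1* -2[1]-1
p9 O@[2]: -1[1]-1 -2[0]+1*
p10 X@[0] terminal -1; root [13] d13

O's best at [13]: -1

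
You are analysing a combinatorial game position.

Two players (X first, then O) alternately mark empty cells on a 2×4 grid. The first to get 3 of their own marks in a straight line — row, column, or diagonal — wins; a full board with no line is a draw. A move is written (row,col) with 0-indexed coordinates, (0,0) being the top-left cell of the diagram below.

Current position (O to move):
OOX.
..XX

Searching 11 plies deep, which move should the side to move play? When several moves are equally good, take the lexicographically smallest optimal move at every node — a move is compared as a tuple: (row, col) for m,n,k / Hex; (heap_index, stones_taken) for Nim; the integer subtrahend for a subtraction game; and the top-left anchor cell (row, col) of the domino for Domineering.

p1 O@[OOX./..XX]: (0,3)[OOXO/..XX]-1 (1,0)[OOX./O.XX]-1 (1,1)[OOX./.OXX]+0*
p2 X@[OOX./.OXX]: (0,3)[OOXX/.OXX]+0* (1,0)[OOX./XOXX]+0
p3 O@[OOXX/.OXX]: (1,0)[OOXX/OOXX]+0*
p4 X@[OOXX/OOXX] terminal +0; root [OOX./..XX] d11

O's best at [OOX./..XX]: (1,1)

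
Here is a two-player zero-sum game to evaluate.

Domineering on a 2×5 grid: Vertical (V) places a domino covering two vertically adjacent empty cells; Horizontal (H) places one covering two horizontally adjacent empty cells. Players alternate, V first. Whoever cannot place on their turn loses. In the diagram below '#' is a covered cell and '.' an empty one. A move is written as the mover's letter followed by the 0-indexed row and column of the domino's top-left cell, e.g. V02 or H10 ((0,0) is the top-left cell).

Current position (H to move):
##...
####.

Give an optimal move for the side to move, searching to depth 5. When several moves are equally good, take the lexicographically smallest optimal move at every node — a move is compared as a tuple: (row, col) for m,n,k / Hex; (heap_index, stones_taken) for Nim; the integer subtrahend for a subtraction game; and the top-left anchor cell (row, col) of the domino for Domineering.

ply 1, H at ##.../####. | H02=-1→####./####.; H03=+1→##.##/####.*
ply 2: ##.##/####. is terminal -1 (V); from ##.../####. depth 5

H's best at [##.../####.]: H03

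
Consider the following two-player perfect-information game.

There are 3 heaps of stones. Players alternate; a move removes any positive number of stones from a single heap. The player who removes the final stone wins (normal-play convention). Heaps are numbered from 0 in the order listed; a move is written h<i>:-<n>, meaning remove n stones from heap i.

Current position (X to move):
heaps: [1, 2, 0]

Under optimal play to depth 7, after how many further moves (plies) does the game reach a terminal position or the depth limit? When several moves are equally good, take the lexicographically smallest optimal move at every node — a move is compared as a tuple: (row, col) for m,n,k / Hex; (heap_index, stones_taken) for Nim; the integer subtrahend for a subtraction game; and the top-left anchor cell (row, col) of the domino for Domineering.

PV length from [(1,2,0)]: 3 plies

ply 1, X at (1,2,0) | h0:-1=-1→(0,2,0); h1:-1=+1→(1,1,0)*; h1:-2=-1→(1,0,0)
ply 2, O at (1,1,0) | h0:-1=-1→(0,1,0)*; h1:-1=-1→(1,0,0)
ply 3, X at (0,1,0) | h1:-1=+1→(0,0,0)*
ply 4: (0,0,0) is terminal -1 (O); from (1,2,0) depth 7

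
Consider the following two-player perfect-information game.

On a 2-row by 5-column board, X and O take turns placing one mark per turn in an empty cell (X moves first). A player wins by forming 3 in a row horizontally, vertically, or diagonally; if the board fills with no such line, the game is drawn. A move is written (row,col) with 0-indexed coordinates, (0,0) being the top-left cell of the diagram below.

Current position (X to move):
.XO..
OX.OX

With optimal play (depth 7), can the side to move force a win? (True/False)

X winning at [.XO../OX.OX]: False

p1 X@[.XO../OX.OX]: (0,0)[XXO../OX.OX]+0* (0,3)[.XOX./OX.OX]+0 (0,4)[.XO.X/OX.OX]+0 (1,2)[.XO../OXXOX]+0
p2 O@[XXO../OX.OX]: (0,3)[XXOO./OX.OX]+0* (0,4)[XXO.O/OX.OX]+0 (1,2)[XXO../OXOOX]+0
p3 X@[XXOO./OX.OX]: (0,4)[XXOOX/OX.OX]+0* (1,2)[XXOO./OXXOX]-1
p4 O@[XXOOX/OX.OX]: (1,2)[XXOOX/OXOOX]+0*
p5 X@[XXOOX/OXOOX] terminal +0; root [.XO../OX.OX] d7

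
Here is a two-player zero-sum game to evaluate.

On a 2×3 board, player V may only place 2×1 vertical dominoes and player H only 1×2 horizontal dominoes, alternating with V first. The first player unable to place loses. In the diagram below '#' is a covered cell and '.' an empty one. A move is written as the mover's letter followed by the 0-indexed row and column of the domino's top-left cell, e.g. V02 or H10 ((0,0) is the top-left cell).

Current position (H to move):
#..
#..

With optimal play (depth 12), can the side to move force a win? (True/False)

p1 H@[#../#..]: H01[###/#..]+1* H11[#../###]+1
p2 V@[###/#..] terminal -1; root [#../#..] d12

H winning at [#../#..]: True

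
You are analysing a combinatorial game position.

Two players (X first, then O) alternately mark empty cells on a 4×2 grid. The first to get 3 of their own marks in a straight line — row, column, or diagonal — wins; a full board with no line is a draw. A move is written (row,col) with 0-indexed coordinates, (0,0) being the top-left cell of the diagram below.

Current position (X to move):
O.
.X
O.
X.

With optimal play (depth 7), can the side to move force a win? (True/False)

X winning at [O./.X/O./X.]: False

[O./.X/O./X.] X move#1: (0,1):-1/OX/.X/O./X., (1,0):+0/O./XX/O./X.*, (2,1):-1/O./.X/OX/X., (3,1):-1/O./.X/O./XX
[O./XX/O./X.] O move#2: (0,1):+0/OO/XX/O./X.*, (2,1):+0/O./XX/OO/X., (3,1):+0/O./XX/O./XO
[OO/XX/O./X.] X move#3: (2,1):+0/OO/XX/OX/X.*, (3,1):+0/OO/XX/O./XX
[OO/XX/OX/X.] O move#4: (3,1):+0/OO/XX/OX/XO*
[OO/XX/OX/XO] end (terminal +0, X#5); searched O./.X/O./X. to 7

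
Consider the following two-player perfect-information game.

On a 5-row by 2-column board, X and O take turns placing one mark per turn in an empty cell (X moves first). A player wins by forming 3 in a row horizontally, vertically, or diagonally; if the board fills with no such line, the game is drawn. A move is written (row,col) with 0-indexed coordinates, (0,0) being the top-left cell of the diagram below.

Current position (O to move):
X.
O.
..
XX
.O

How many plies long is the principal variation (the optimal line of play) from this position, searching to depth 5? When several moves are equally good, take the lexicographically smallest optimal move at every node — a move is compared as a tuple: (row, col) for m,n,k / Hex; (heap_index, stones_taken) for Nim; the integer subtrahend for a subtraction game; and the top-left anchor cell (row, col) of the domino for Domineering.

ply 1, O at X./O./../XX/.O | (0,1)=+0→XO/O./../XX/.O*; (1,1)=+0→X./OO/../XX/.O; (2,0)=+0→X./O./O./XX/.O; (2,1)=+0→X./O./.O/XX/.O; (4,0)=+0→X./O./../XX/OO
ply 2, X at XO/O./../XX/.O | (1,1)=+0→XO/OX/../XX/.O*; (2,0)=+0→XO/O./X./XX/.O; (2,1)=+0→XO/O./.X/XX/.O; (4,0)=+0→XO/O./../XX/XO
ply 3, O at XO/OX/../XX/.O | (2,0)=-1→XO/OX/O./XX/.O; (2,1)=+0→XO/OX/.O/XX/.O*; (4,0)=-1→XO/OX/../XX/OO
ply 4, X at XO/OX/.O/XX/.O | (2,0)=+0→XO/OX/XO/XX/.O*; (4,0)=+0→XO/OX/.O/XX/XO
ply 5, O at XO/OX/XO/XX/.O | (4,0)=+0→XO/OX/XO/XX/OO*
ply 6: XO/OX/XO/XX/OO is terminal +0 (X); from X./O./../XX/.O depth 5

PV length from [X./O./../XX/.O]: 5 plies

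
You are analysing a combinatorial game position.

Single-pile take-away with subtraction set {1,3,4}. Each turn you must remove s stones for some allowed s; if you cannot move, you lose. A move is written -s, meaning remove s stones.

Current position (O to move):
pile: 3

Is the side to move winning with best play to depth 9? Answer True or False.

O winning at [3]: True

p1 O@[3]: -1[2]+1* -3[0]+1
p2 X@[2]: -1[1]-1*
p3 O@[1]: -1[0]+1*
p4 X@[0] terminal -1; root [3] d9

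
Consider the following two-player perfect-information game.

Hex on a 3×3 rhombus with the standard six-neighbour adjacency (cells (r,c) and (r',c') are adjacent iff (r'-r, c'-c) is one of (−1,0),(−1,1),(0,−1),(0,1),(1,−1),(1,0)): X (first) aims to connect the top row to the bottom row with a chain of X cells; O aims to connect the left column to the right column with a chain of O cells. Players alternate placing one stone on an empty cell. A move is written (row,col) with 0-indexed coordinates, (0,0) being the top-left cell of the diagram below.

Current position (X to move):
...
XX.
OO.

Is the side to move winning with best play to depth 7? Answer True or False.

p1 X@[.../XX./OO.]: (0,0)[X../XX./OO.]-1* (0,1)[.X./XX./OO.]-1 (0,2)[..X/XX./OO.]-1 (1,2)[.../XXX/OO.]-1 (2,2)[.../XX./OOX]-1
p2 O@[X../XX./OO.]: (0,1)[XO./XX./OO.]+1* (0,2)[X.O/XX./OO.]+1 (1,2)[X../XXO/OO.]+1 (2,2)[X../XX./OOO]+1
p3 X@[XO./XX./OO.]: (0,2)[XOX/XX./OO.]-1* (1,2)[XO./XXX/OO.]-1 (2,2)[XO./XX./OOX]-1
p4 O@[XOX/XX./OO.]: (1,2)[XOX/XXO/OO.]+1* (2,2)[XOX/XX./OOO]+1
p5 X@[XOX/XXO/OO.] terminal -1; root [.../XX./OO.] d7

X winning at [.../XX./OO.]: False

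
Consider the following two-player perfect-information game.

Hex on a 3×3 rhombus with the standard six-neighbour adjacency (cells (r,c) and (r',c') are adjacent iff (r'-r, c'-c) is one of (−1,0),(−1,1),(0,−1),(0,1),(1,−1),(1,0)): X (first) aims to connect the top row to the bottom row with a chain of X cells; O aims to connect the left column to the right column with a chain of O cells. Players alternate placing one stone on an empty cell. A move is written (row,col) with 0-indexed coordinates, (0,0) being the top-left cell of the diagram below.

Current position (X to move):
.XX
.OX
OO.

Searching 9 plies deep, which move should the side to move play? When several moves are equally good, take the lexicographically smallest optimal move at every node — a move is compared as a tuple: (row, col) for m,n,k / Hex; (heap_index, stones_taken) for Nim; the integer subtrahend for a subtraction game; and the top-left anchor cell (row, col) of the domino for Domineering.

[.XX/.OX/OO.] X move#1: (0,0):-1/XXX/.OX/OO., (1,0):-1/.XX/XOX/OO., (2,2):+1/.XX/.OX/OOX*
[.XX/.OX/OOX] end (terminal -1, O#2); searched .XX/.OX/OO. to 9

X's best at [.XX/.OX/OO.]: (2,2)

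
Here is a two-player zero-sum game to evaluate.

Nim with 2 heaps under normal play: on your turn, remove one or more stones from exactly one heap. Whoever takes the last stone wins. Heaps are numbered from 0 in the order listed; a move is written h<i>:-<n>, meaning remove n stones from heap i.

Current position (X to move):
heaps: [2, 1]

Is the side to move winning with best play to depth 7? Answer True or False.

p1 X@[(2,1)]: h0:-1[(1,1)]+1* h0:-2[(0,1)]-1 h1:-1[(2,0)]-1
p2 O@[(1,1)]: h0:-1[(0,1)]-1* h1:-1[(1,0)]-1
p3 X@[(0,1)]: h1:-1[(0,0)]+1*
p4 O@[(0,0)] terminal -1; root [(2,1)] d7

X winning at [(2,1)]: True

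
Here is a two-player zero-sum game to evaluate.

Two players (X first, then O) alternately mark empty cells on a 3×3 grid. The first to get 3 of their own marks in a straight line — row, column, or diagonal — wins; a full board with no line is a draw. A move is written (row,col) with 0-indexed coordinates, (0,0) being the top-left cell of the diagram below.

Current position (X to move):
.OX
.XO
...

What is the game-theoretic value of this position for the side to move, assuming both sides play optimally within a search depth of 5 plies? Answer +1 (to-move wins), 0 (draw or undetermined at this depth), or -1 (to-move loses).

[.OX/.XO/...] X move#1: (0,0):+1/XOX/.XO/...*, (1,0):+0/.OX/XXO/..., (2,0):+1/.OX/.XO/X.., (2,1):+0/.OX/.XO/.X., (2,2):+1/.OX/.XO/..X
[XOX/.XO/...] O move#2: (1,0):-1/XOX/OXO/...*, (2,0):-1/XOX/.XO/O.., (2,1):-1/XOX/.XO/.O., (2,2):-1/XOX/.XO/..O
[XOX/OXO/...] X move#3: (2,0):+1/XOX/OXO/X..*, (2,1):+1/XOX/OXO/.X., (2,2):+1/XOX/OXO/..X
[XOX/OXO/X..] end (terminal -1, O#4); searched .OX/.XO/... to 5

value(.OX/.XO/..., X) = +1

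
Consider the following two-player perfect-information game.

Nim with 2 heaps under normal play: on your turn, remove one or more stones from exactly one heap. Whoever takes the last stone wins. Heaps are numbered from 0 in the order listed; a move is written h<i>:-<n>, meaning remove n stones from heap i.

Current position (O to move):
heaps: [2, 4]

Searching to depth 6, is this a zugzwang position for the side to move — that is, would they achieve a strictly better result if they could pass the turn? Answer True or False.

zugzwang((2,4), O) = False

p1 O@[(2,4)]: h0:-1[(1,4)]-1 h0:-2[(0,4)]-1 h1:-1[(2,3)]-1 h1:-2[(2,2)]+1* h1:-3[(2,1)]-1 h1:-4[(2,0)]-1
p2 X@[(2,2)]: h0:-1[(1,2)]-1* h0:-2[(0,2)]-1 h1:-1[(2,1)]-1 h1:-2[(2,0)]-1
p3 O@[(1,2)]: h0:-1[(0,2)]-1 h1:-1[(1,1)]+1* h1:-2[(1,0)]-1
p4 X@[(1,1)]: h0:-1[(0,1)]-1* h1:-1[(1,0)]-1
p5 O@[(0,1)]: h1:-1[(0,0)]+1*
p6 X@[(0,0)] terminal -1; root [(2,4)] d6
if O skipped the turn, X would face:
~ p1 X@[(2,4)]: h0:-1[(1,4)]-1 h0:-2[(0,4)]-1 h1:-1[(2,3)]-1 h1:-2[(2,2)]+1* h1:-3[(2,1)]-1 h1:-4[(2,0)]-1
~ p2 O@[(2,2)]: h0:-1[(1,2)]-1* h0:-2[(0,2)]-1 h1:-1[(2,1)]-1 h1:-2[(2,0)]-1
~ p3 X@[(1,2)]: h0:-1[(0,2)]-1 h1:-1[(1,1)]+1* h1:-2[(1,0)]-1
~ p4 O@[(1,1)]: h0:-1[(0,1)]-1* h1:-1[(1,0)]-1
~ p5 X@[(0,1)]: h1:-1[(0,0)]+1*
~ p6 O@[(0,0)] terminal -1; root [(2,4)] d6
compare (O): move=+1 vs pass=-1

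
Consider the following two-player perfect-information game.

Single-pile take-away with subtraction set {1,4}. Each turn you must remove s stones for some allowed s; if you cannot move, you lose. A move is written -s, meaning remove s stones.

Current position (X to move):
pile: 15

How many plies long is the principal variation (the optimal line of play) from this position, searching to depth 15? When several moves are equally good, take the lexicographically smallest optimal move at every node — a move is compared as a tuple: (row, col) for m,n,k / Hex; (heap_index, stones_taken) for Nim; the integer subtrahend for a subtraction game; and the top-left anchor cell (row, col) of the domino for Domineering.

PV length from [15]: 6 plies

ply 1, X at 15 | -1=-1→14*; -4=-1→11
ply 2, O at 14 | -1=-1→13; -4=+1→10*
ply 3, X at 10 | -1=-1→9*; -4=-1→6
ply 4, O at 9 | -1=-1→8; -4=+1→5*
ply 5, X at 5 | -1=-1→4*; -4=-1→1
ply 6, O at 4 | -1=-1→3; -4=+1→0*
ply 7: 0 is terminal -1 (X); from 15 depth 15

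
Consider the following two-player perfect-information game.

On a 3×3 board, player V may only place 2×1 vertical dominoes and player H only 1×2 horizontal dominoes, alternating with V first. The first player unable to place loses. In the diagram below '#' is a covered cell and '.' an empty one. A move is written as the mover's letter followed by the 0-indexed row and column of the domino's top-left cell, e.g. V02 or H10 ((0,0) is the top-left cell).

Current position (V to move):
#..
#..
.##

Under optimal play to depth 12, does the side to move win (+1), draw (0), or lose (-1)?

[#../#../.##] V move#1: V01:+1/##./##./.##*, V02:+1/#.#/#.#/.##
[##./##./.##] end (terminal -1, H#2); searched #../#../.## to 12

value(#../#../.##, V) = +1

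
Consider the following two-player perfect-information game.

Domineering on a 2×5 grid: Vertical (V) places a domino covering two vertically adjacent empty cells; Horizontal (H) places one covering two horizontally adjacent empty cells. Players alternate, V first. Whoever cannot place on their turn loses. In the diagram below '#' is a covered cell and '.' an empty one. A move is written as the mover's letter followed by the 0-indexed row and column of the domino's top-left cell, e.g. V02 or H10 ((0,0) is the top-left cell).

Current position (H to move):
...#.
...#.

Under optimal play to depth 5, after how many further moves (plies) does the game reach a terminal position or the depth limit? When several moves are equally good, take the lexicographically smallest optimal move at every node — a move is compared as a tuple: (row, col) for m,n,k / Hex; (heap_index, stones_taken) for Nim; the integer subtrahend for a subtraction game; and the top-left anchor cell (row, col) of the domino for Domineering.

ply 1, H at ...#./...#. | H00=-1→##.#./...#.*; H01=-1→.###./...#.; H10=-1→...#./##.#.; H11=-1→...#./.###.
ply 2, V at ##.#./...#. | V02=+1→####./..##.*; V04=-1→##.##/...##
ply 3, H at ####./..##. | H10=-1→####./####.*
ply 4, V at ####./####. | V04=+1→#####/#####*
ply 5: #####/##### is terminal -1 (H); from ...#./...#. depth 5

PV length from [...#./...#.]: 4 plies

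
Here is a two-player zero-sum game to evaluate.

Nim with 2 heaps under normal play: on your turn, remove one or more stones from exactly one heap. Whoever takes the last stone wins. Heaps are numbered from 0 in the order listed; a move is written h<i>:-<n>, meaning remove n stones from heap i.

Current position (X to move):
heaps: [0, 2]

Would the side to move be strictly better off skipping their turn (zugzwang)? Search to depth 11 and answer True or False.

zugzwang((0,2), X) = False

[(0,2)] X move#1: h1:-1:-1/(0,1), h1:-2:+1/(0,0)*
[(0,0)] end (terminal -1, O#2); searched (0,2) to 11
suppose X passes — search the same position with O to move:
pass> [(0,2)] O move#1: h1:-1:-1/(0,1), h1:-2:+1/(0,0)*
pass> [(0,0)] end (terminal -1, X#2); searched (0,2) to 11
for X: play +1, pass -1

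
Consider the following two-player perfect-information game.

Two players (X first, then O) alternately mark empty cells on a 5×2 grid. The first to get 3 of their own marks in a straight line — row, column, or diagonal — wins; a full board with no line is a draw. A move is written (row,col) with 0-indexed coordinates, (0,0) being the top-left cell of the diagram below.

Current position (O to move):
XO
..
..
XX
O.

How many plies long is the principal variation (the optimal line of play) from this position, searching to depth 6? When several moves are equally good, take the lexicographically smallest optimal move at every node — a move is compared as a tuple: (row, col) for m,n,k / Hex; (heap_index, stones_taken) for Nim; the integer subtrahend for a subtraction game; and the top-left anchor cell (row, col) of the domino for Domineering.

p1 O@[XO/../../XX/O.]: (1,0)[XO/O./../XX/O.]-1 (1,1)[XO/.O/../XX/O.]+0* (2,0)[XO/../O./XX/O.]-1 (2,1)[XO/../.O/XX/O.]+0 (4,1)[XO/../../XX/OO]+0
p2 X@[XO/.O/../XX/O.]: (1,0)[XO/XO/../XX/O.]-1 (2,0)[XO/.O/X./XX/O.]-1 (2,1)[XO/.O/.X/XX/O.]+0* (4,1)[XO/.O/../XX/OX]-1
p3 O@[XO/.O/.X/XX/O.]: (1,0)[XO/OO/.X/XX/O.]-1 (2,0)[XO/.O/OX/XX/O.]-1 (4,1)[XO/.O/.X/XX/OO]+0*
p4 X@[XO/.O/.X/XX/OO]: (1,0)[XO/XO/.X/XX/OO]+0* (2,0)[XO/.O/XX/XX/OO]+0
p5 O@[XO/XO/.X/XX/OO]: (2,0)[XO/XO/OX/XX/OO]+0*
p6 X@[XO/XO/OX/XX/OO] terminal +0; root [XO/../../XX/O.] d6

PV length from [XO/../../XX/O.]: 5 plies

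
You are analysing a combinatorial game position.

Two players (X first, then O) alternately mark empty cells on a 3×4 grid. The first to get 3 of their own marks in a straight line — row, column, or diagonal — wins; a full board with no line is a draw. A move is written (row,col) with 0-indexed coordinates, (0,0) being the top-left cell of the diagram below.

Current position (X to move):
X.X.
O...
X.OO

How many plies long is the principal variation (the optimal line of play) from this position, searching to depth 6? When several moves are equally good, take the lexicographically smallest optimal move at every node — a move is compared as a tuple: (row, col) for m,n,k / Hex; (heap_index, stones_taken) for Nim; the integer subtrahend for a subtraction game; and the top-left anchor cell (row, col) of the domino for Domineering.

ply 1, X at X.X./O.../X.OO | (0,1)=+1→XXX./O.../X.OO*; (0,3)=-1→X.XX/O.../X.OO; (1,1)=+1→X.X./OX../X.OO; (1,2)=-1→X.X./O.X./X.OO; (1,3)=-1→X.X./O..X/X.OO; (2,1)=+1→X.X./O.../XXOO
ply 2: XXX./O.../X.OO is terminal -1 (O); from X.X./O.../X.OO depth 6

PV length from [X.X./O.../X.OO]: 1 ply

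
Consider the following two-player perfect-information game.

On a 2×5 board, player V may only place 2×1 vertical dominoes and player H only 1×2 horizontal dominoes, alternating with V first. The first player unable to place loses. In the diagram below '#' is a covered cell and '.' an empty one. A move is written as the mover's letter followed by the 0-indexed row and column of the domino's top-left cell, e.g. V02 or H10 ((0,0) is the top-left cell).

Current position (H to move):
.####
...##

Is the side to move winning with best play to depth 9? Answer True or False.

ply 1, H at .####/...## | H10=+1→.####/##.##*; H11=-1→.####/.####
ply 2: .####/##.## is terminal -1 (V); from .####/...## depth 9

H winning at [.####/...##]: True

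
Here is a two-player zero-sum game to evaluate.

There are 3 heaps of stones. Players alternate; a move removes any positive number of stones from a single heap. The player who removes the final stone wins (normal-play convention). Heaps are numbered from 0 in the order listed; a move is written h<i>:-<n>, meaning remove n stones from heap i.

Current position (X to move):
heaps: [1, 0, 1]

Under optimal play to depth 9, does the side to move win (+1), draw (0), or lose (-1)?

value((1,0,1), X) = -1

p1 X@[(1,0,1)]: h0:-1[(0,0,1)]-1* h2:-1[(1,0,0)]-1
p2 O@[(0,0,1)]: h2:-1[(0,0,0)]+1*
p3 X@[(0,0,0)] terminal -1; root [(1,0,1)] d9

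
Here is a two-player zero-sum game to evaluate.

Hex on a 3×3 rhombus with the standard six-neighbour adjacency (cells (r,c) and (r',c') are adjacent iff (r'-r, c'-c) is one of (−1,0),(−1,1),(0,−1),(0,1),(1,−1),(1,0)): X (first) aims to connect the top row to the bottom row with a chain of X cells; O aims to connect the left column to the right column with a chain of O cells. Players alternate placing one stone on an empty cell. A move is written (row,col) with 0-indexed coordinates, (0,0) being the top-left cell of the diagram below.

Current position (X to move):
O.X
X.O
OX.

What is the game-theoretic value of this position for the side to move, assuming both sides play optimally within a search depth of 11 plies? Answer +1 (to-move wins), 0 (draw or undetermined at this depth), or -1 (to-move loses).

ply 1, X at O.X/X.O/OX. | (0,1)=-1→OXX/X.O/OX.; (1,1)=+1→O.X/XXO/OX.*; (2,2)=-1→O.X/X.O/OXX
ply 2: O.X/XXO/OX. is terminal -1 (O); from O.X/X.O/OX. depth 11

value(O.X/X.O/OX., X) = +1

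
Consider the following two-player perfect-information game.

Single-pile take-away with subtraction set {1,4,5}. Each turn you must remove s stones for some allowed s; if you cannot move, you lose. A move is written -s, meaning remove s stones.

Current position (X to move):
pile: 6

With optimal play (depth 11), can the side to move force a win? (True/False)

p1 X@[6]: -1[5]-1 -4[2]+1* -5[1]-1
p2 O@[2]: -1[1]-1*
p3 X@[1]: -1[0]+1*
p4 O@[0] terminal -1; root [6] d11

X winning at [6]: True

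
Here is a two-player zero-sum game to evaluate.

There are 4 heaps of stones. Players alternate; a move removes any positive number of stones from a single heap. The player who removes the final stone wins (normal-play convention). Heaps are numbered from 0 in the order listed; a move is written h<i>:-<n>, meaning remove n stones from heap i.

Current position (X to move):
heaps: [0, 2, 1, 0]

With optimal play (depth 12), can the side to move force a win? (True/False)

X winning at [(0,2,1,0)]: True

[(0,2,1,0)] X move#1: h1:-1:+1/(0,1,1,0)*, h1:-2:-1/(0,0,1,0), h2:-1:-1/(0,2,0,0)
[(0,1,1,0)] O move#2: h1:-1:-1/(0,0,1,0)*, h2:-1:-1/(0,1,0,0)
[(0,0,1,0)] X move#3: h2:-1:+1/(0,0,0,0)*
[(0,0,0,0)] end (terminal -1, O#4); searched (0,2,1,0) to 12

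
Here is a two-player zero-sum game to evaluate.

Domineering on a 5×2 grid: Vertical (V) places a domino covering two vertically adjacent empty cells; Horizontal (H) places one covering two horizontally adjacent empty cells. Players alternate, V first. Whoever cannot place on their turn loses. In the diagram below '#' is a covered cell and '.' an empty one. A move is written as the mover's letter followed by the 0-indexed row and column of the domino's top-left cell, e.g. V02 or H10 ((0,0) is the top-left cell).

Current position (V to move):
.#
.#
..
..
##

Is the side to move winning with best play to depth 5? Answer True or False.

ply 1, V at .#/.#/../../## | V00=-1→##/##/../../##; V10=-1→.#/##/#./../##; V20=+1→.#/.#/#./#./##*; V21=+1→.#/.#/.#/.#/##
ply 2: .#/.#/#./#./## is terminal -1 (H); from .#/.#/../../## depth 5

V winning at [.#/.#/../../##]: True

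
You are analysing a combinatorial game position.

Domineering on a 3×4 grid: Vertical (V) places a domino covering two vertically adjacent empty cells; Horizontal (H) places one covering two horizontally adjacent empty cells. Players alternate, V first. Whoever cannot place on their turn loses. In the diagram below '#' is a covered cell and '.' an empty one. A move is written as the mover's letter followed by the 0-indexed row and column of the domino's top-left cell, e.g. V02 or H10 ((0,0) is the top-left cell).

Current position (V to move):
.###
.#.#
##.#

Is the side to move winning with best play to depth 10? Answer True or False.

[.###/.#.#/##.#] V move#1: V00:+1/####/##.#/##.#*, V12:+1/.###/.###/####
[####/##.#/##.#] end (terminal -1, H#2); searched .###/.#.#/##.# to 10

V winning at [.###/.#.#/##.#]: True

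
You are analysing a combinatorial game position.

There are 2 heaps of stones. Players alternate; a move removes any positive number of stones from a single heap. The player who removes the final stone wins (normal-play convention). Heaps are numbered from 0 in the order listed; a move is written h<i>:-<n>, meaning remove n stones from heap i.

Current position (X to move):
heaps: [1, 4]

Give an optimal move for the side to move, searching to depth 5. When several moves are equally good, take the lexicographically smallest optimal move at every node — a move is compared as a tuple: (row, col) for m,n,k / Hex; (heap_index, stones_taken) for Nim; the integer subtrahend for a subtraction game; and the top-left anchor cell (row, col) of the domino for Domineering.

p1 X@[(1,4)]: h0:-1[(0,4)]-1 h1:-1[(1,3)]-1 h1:-2[(1,2)]-1 h1:-3[(1,1)]+1* h1:-4[(1,0)]-1
p2 O@[(1,1)]: h0:-1[(0,1)]-1* h1:-1[(1,0)]-1
p3 X@[(0,1)]: h1:-1[(0,0)]+1*
p4 O@[(0,0)] terminal -1; root [(1,4)] d5

X's best at [(1,4)]: h1:-3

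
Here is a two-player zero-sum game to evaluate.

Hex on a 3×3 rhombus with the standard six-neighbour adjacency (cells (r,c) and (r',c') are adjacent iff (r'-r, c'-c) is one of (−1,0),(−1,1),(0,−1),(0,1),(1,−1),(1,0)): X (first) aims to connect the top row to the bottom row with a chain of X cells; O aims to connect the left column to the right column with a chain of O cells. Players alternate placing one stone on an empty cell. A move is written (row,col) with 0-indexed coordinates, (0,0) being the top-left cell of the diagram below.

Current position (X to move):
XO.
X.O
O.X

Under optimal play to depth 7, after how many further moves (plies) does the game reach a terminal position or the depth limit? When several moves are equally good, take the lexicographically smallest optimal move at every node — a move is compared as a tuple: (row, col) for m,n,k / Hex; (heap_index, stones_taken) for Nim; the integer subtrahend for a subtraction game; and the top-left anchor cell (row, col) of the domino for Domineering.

p1 X@[XO./X.O/O.X]: (0,2)[XOX/X.O/O.X]-1* (1,1)[XO./XXO/O.X]-1 (2,1)[XO./X.O/OXX]-1
p2 O@[XOX/X.O/O.X]: (1,1)[XOX/XOO/O.X]+1* (2,1)[XOX/X.O/OOX]+1
p3 X@[XOX/XOO/O.X] terminal -1; root [XO./X.O/O.X] d7

PV length from [XO./X.O/O.X]: 2 plies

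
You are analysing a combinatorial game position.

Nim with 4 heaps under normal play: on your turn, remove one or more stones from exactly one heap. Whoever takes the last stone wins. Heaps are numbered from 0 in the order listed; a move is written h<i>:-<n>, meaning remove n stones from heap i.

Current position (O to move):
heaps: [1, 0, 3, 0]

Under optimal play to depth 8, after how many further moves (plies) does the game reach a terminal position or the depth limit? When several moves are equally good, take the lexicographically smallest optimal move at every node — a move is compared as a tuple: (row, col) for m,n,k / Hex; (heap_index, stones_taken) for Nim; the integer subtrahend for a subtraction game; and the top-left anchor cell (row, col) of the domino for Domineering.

PV length from [(1,0,3,0)]: 3 plies

ply 1, O at (1,0,3,0) | h0:-1=-1→(0,0,3,0); h2:-1=-1→(1,0,2,0); h2:-2=+1→(1,0,1,0)*; h2:-3=-1→(1,0,0,0)
ply 2, X at (1,0,1,0) | h0:-1=-1→(0,0,1,0)*; h2:-1=-1→(1,0,0,0)
ply 3, O at (0,0,1,0) | h2:-1=+1→(0,0,0,0)*
ply 4: (0,0,0,0) is terminal -1 (X); from (1,0,3,0) depth 8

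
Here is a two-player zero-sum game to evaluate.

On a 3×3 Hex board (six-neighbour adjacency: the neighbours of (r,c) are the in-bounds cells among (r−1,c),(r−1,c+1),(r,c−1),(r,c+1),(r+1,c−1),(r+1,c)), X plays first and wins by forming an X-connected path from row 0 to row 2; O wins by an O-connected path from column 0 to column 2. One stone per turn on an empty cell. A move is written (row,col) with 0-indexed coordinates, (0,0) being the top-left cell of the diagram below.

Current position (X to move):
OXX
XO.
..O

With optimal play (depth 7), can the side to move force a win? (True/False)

X winning at [OXX/XO./..O]: True

p1 X@[OXX/XO./..O]: (1,2)[OXX/XOX/..O]+1* (2,0)[OXX/XO./X.O]+1 (2,1)[OXX/XO./.XO]+1
p2 O@[OXX/XOX/..O]: (2,0)[OXX/XOX/O.O]-1* (2,1)[OXX/XOX/.OO]-1
p3 X@[OXX/XOX/O.O]: (2,1)[OXX/XOX/OXO]+1*
p4 O@[OXX/XOX/OXO] terminal -1; root [OXX/XO./..O] d7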